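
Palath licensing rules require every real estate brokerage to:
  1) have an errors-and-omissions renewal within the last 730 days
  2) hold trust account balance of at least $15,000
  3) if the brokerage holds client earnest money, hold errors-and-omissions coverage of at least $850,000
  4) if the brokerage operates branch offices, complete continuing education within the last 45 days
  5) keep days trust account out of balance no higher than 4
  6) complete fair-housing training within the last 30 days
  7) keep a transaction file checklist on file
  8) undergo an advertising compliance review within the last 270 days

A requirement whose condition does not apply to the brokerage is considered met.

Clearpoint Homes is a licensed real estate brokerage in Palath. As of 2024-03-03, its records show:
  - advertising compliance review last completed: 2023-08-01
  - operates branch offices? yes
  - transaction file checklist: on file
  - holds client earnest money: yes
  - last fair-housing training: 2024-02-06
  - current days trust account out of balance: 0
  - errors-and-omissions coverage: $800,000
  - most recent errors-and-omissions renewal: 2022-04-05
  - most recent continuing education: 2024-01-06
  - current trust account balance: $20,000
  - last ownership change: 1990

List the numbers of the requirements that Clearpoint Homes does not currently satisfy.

3, 4

1. errors-and-omissions renewal 698 days ago vs limit 730 → met
2. trust account balance $20,000 ≥ $15,000 → met
3. condition 'holds client earnest money' holds; errors-and-omissions coverage $800,000 < $850,000 → not met
4. condition 'operates branch offices' holds; continuing education 57 days ago vs limit 45 → not met
5. days trust account out of balance 0 ≤ 4 → met
6. fair-housing training 26 days ago vs limit 30 → met
7. transaction file checklist present → met
8. advertising compliance review 215 days ago vs limit 270 → met
Not met: 3, 4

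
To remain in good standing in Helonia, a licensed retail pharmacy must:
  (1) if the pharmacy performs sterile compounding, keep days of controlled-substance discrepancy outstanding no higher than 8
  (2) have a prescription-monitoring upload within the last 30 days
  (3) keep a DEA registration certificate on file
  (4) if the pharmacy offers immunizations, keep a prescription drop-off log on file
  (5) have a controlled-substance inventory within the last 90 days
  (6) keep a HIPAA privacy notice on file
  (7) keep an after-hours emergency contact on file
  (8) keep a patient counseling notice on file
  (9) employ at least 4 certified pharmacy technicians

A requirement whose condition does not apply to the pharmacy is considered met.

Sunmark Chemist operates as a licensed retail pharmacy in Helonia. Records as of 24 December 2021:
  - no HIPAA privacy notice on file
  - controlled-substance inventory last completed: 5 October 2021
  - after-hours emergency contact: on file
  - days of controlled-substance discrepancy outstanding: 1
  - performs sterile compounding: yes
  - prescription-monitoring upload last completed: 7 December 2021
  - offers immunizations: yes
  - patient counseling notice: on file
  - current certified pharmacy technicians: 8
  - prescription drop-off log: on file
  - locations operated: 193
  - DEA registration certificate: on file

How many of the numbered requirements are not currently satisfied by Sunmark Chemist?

1

1. condition 'performs sterile compounding' holds; days of controlled-substance discrepancy outstanding 1 ≤ 8 → met
2. prescription-monitoring upload 17 days ago vs limit 30 → met
3. DEA registration certificate present → met
4. condition 'offers immunizations' holds; prescription drop-off log present → met
5. controlled-substance inventory 80 days ago vs limit 90 → met
6. HIPAA privacy notice absent → not met
7. after-hours emergency contact present → met
8. patient counseling notice present → met
9. certified pharmacy technicians 8 ≥ 4 → met
Not met: 1 of 9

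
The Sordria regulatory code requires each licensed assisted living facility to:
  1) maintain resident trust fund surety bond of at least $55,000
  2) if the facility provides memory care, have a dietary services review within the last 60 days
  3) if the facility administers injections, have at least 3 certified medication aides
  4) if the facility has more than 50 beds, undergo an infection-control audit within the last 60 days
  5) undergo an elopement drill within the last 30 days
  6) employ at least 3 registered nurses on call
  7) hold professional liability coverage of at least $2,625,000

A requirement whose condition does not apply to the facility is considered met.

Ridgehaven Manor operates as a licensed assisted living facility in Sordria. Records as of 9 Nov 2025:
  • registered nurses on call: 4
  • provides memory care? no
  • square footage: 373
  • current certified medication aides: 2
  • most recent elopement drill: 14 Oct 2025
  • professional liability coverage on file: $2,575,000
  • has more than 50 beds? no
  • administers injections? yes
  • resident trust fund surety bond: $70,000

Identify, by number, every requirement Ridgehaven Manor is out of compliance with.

3, 7

1. resident trust fund surety bond $70,000 ≥ $55,000 → met
2. condition 'provides memory care' does not hold → requirement n/a → met
3. condition 'administers injections' holds; certified medication aides 2 < 3 → not met
4. condition 'has more than 50 beds' does not hold → requirement n/a → met
5. elopement drill 26 days ago vs limit 30 → met
6. registered nurses on call 4 ≥ 3 → met
7. professional liability coverage $2,575,000 < $2,625,000 → not met
Not met: 3, 7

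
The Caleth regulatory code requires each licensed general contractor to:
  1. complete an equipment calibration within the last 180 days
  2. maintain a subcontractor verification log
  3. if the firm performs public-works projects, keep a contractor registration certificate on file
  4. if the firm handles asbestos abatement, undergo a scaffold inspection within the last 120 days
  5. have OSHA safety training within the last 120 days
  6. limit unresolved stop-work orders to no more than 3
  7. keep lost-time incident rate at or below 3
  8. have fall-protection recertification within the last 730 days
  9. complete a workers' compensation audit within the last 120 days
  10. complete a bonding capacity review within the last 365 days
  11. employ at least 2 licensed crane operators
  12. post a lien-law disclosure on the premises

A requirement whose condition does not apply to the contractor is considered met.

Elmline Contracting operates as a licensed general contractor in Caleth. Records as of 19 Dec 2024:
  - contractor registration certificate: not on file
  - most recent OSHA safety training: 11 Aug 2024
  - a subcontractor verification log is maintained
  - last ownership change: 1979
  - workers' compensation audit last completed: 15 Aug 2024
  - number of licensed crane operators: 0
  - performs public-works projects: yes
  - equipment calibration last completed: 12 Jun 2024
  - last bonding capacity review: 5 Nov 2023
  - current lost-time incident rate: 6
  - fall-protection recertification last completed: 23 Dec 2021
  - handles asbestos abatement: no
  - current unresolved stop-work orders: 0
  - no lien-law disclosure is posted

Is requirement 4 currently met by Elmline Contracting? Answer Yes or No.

4. condition 'handles asbestos abatement' does not hold → requirement n/a → met

Yes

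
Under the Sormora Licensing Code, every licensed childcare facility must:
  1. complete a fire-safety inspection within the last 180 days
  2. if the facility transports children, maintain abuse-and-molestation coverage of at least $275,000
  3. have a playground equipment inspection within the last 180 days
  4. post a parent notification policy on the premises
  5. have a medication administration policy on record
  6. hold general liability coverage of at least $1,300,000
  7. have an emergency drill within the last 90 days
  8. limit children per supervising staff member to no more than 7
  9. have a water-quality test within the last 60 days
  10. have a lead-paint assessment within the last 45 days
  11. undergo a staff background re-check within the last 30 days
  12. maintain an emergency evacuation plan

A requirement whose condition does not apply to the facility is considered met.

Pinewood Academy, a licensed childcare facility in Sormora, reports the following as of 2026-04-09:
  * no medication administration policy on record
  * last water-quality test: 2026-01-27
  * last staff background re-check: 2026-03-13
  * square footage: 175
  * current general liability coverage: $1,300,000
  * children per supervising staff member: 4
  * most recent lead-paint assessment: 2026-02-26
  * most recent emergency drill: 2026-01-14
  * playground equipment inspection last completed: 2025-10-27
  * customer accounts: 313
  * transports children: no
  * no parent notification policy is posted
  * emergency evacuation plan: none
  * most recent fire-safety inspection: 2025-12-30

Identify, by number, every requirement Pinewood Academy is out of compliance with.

1. fire-safety inspection 100 days ago vs limit 180 → met
2. condition 'transports children' does not hold → requirement n/a → met
3. playground equipment inspection 164 days ago vs limit 180 → met
4. parent notification policy absent → not met
5. medication administration policy absent → not met
6. general liability coverage $1,300,000 ≥ $1,300,000 → met
7. emergency drill 85 days ago vs limit 90 → met
8. children per supervising staff member 4 ≤ 7 → met
9. water-quality test 72 days ago vs limit 60 → not met
10. lead-paint assessment 42 days ago vs limit 45 → met
11. staff background re-check 27 days ago vs limit 30 → met
12. emergency evacuation plan absent → not met
Not met: 4, 5, 9, 12

4, 5, 9, 12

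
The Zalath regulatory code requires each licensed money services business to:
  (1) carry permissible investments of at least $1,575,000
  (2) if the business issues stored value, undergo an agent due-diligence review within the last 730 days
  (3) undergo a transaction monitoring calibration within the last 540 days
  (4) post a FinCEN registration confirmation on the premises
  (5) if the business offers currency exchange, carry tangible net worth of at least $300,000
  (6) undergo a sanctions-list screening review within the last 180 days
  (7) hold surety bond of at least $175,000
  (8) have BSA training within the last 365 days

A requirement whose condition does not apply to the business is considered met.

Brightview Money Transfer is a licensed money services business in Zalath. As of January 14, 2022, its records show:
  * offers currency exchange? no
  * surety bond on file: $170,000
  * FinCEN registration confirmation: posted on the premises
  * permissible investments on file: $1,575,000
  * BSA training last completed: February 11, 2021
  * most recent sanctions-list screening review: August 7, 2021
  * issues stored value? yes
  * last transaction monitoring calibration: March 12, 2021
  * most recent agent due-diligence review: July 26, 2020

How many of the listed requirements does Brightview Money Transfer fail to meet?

1

1. permissible investments $1,575,000 ≥ $1,575,000 → met
2. condition 'issues stored value' holds; agent due-diligence review 537 days ago vs limit 730 → met
3. transaction monitoring calibration 308 days ago vs limit 540 → met
4. FinCEN registration confirmation present → met
5. condition 'offers currency exchange' does not hold → requirement n/a → met
6. sanctions-list screening review 160 days ago vs limit 180 → met
7. surety bond $170,000 < $175,000 → not met
8. BSA training 337 days ago vs limit 365 → met
Not met: 1 of 8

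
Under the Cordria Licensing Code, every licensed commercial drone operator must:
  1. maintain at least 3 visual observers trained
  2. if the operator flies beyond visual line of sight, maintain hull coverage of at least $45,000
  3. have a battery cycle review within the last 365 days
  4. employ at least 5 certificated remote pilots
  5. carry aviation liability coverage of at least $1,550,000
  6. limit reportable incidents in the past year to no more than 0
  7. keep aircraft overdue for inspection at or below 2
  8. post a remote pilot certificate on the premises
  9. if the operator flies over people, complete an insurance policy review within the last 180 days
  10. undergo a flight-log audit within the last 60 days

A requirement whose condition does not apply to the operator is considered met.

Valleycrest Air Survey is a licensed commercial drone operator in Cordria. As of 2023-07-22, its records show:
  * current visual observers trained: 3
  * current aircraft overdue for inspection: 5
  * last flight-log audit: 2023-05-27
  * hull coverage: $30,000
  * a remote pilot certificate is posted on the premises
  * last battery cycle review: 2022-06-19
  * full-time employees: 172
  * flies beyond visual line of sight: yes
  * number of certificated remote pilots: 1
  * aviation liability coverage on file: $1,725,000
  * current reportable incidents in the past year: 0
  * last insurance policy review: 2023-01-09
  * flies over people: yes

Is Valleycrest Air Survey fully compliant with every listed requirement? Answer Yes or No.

No

1. visual observers trained 3 ≥ 3 → met
2. condition 'flies beyond visual line of sight' holds; hull coverage $30,000 < $45,000 → not met
3. battery cycle review 398 days ago vs limit 365 → not met
4. certificated remote pilots 1 < 5 → not met
5. aviation liability coverage $1,725,000 ≥ $1,550,000 → met
6. reportable incidents in the past year 0 ≤ 0 → met
7. aircraft overdue for inspection 5 > 2 → not met
8. remote pilot certificate present → met
9. condition 'flies over people' holds; insurance policy review 194 days ago vs limit 180 → not met
10. flight-log audit 56 days ago vs limit 60 → met
Not met: 2, 3, 4, 7, 9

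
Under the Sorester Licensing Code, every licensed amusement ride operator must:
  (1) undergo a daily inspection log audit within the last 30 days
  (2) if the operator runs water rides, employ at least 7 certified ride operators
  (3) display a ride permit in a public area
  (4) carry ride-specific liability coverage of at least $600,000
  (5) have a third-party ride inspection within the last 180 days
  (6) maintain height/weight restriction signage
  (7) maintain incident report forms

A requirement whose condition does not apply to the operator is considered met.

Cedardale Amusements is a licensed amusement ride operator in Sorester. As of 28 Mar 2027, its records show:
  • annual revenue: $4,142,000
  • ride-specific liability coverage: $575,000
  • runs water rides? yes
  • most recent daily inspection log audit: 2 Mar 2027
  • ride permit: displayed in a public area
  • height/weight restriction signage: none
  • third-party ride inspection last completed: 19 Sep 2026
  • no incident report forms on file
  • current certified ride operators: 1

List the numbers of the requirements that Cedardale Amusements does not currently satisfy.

1. daily inspection log audit 26 days ago vs limit 30 → met
2. condition 'runs water rides' holds; certified ride operators 1 < 7 → not met
3. ride permit present → met
4. ride-specific liability coverage $575,000 < $600,000 → not met
5. third-party ride inspection 190 days ago vs limit 180 → not met
6. height/weight restriction signage absent → not met
7. incident report forms absent → not met
Not met: 2, 4, 5, 6, 7

2, 4, 5, 6, 7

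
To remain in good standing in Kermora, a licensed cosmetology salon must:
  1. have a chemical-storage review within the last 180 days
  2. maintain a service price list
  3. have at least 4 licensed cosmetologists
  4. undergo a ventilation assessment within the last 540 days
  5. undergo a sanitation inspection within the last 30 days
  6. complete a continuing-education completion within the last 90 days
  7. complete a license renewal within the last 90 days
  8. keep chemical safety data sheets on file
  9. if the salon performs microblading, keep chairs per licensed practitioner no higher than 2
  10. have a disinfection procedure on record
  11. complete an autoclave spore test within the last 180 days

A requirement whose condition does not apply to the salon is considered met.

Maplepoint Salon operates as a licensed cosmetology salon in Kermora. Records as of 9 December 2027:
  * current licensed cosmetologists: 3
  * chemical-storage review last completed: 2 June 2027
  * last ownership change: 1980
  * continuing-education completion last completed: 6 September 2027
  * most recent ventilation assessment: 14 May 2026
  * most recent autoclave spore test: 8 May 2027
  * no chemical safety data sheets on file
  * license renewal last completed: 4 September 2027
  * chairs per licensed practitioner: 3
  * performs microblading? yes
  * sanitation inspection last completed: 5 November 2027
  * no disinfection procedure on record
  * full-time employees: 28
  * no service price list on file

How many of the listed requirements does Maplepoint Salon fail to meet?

11

1. chemical-storage review 190 days ago vs limit 180 → not met
2. service price list absent → not met
3. licensed cosmetologists 3 < 4 → not met
4. ventilation assessment 574 days ago vs limit 540 → not met
5. sanitation inspection 34 days ago vs limit 30 → not met
6. continuing-education completion 94 days ago vs limit 90 → not met
7. license renewal 96 days ago vs limit 90 → not met
8. chemical safety data sheets absent → not met
9. condition 'performs microblading' holds; chairs per licensed practitioner 3 > 2 → not met
10. disinfection procedure absent → not met
11. autoclave spore test 215 days ago vs limit 180 → not met
Not met: 11 of 11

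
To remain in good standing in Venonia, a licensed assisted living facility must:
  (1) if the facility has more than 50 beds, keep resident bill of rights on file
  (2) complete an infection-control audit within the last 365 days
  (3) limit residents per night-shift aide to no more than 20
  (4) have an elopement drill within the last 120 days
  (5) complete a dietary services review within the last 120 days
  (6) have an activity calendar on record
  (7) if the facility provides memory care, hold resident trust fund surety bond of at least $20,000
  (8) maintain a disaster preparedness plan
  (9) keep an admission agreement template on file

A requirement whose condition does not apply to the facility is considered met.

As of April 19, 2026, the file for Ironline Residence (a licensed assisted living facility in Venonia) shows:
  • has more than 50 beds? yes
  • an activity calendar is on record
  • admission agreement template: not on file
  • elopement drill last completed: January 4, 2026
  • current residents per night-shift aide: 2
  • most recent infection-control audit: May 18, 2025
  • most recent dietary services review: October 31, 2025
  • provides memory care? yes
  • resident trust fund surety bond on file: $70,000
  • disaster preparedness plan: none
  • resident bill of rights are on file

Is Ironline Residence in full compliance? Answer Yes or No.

No

1. condition 'has more than 50 beds' holds; resident bill of rights present → met
2. infection-control audit 336 days ago vs limit 365 → met
3. residents per night-shift aide 2 ≤ 20 → met
4. elopement drill 105 days ago vs limit 120 → met
5. dietary services review 170 days ago vs limit 120 → not met
6. activity calendar present → met
7. condition 'provides memory care' holds; resident trust fund surety bond $70,000 ≥ $20,000 → met
8. disaster preparedness plan absent → not met
9. admission agreement template absent → not met
Not met: 5, 8, 9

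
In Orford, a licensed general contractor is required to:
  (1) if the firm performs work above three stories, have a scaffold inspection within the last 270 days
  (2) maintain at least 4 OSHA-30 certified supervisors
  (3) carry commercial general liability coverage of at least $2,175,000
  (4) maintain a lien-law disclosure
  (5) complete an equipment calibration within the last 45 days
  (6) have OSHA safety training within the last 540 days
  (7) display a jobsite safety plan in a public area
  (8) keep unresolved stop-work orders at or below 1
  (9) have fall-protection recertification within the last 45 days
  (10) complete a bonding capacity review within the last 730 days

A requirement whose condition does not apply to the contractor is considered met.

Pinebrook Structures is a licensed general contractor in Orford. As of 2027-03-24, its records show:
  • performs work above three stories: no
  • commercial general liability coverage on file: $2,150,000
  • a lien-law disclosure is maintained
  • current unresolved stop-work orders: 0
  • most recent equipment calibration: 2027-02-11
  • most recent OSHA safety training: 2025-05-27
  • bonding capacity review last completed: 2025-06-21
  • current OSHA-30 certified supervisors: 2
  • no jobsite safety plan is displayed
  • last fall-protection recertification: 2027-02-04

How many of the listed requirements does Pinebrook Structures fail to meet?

1. condition 'performs work above three stories' does not hold → requirement n/a → met
2. OSHA-30 certified supervisors 2 < 4 → not met
3. commercial general liability coverage $2,150,000 < $2,175,000 → not met
4. lien-law disclosure present → met
5. equipment calibration 41 days ago vs limit 45 → met
6. OSHA safety training 666 days ago vs limit 540 → not met
7. jobsite safety plan absent → not met
8. unresolved stop-work orders 0 ≤ 1 → met
9. fall-protection recertification 48 days ago vs limit 45 → not met
10. bonding capacity review 641 days ago vs limit 730 → met
Not met: 5 of 10

5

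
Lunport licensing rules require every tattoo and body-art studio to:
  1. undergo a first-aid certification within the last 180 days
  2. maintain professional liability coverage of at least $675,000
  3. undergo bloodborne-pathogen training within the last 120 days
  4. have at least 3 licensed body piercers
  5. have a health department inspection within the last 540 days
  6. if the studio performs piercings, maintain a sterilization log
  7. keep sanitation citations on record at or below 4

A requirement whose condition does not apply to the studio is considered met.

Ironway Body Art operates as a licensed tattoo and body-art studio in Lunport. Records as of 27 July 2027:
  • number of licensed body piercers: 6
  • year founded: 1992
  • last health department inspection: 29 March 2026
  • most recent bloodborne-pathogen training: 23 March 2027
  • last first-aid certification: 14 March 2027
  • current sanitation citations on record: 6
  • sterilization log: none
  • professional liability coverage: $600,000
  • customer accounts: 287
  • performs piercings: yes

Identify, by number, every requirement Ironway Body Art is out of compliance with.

1. first-aid certification 135 days ago vs limit 180 → met
2. professional liability coverage $600,000 < $675,000 → not met
3. bloodborne-pathogen training 126 days ago vs limit 120 → not met
4. licensed body piercers 6 ≥ 3 → met
5. health department inspection 485 days ago vs limit 540 → met
6. condition 'performs piercings' holds; sterilization log absent → not met
7. sanitation citations on record 6 > 4 → not met
Not met: 2, 3, 6, 7

2, 3, 6, 7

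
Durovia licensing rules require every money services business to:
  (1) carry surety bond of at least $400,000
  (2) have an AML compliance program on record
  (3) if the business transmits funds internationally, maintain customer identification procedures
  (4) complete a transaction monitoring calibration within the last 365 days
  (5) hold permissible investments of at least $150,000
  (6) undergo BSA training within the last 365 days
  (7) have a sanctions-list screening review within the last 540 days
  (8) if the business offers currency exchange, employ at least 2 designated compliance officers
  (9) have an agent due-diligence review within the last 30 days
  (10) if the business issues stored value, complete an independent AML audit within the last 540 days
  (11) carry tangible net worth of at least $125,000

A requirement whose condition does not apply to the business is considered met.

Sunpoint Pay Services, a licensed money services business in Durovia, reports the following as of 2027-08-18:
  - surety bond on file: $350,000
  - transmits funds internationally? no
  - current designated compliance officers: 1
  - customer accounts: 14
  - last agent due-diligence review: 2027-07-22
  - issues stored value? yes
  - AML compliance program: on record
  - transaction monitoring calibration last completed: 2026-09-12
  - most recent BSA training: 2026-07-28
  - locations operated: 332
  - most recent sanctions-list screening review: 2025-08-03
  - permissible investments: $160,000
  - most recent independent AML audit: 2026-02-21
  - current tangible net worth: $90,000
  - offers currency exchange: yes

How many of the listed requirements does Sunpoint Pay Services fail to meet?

6

1. surety bond $350,000 < $400,000 → not met
2. AML compliance program present → met
3. condition 'transmits funds internationally' does not hold → requirement n/a → met
4. transaction monitoring calibration 340 days ago vs limit 365 → met
5. permissible investments $160,000 ≥ $150,000 → met
6. BSA training 386 days ago vs limit 365 → not met
7. sanctions-list screening review 745 days ago vs limit 540 → not met
8. condition 'offers currency exchange' holds; designated compliance officers 1 < 2 → not met
9. agent due-diligence review 27 days ago vs limit 30 → met
10. condition 'issues stored value' holds; independent AML audit 543 days ago vs limit 540 → not met
11. tangible net worth $90,000 < $125,000 → not met
Not met: 6 of 11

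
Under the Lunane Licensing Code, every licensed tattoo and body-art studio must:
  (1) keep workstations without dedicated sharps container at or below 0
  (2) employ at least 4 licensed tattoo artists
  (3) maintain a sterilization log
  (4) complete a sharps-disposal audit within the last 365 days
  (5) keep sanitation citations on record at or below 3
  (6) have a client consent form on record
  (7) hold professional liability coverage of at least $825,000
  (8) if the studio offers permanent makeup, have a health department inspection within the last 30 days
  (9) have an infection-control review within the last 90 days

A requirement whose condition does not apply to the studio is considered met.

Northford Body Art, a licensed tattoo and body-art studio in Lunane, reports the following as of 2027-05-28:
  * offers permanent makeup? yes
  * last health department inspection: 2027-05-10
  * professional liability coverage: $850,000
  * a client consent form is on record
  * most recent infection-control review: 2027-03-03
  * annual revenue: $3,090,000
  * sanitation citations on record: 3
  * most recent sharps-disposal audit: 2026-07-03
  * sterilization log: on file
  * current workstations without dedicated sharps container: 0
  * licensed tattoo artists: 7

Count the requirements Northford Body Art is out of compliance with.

1. workstations without dedicated sharps container 0 ≤ 0 → met
2. licensed tattoo artists 7 ≥ 4 → met
3. sterilization log present → met
4. sharps-disposal audit 329 days ago vs limit 365 → met
5. sanitation citations on record 3 ≤ 3 → met
6. client consent form present → met
7. professional liability coverage $850,000 ≥ $825,000 → met
8. condition 'offers permanent makeup' holds; health department inspection 18 days ago vs limit 30 → met
9. infection-control review 86 days ago vs limit 90 → met
Not met: 0 of 9

0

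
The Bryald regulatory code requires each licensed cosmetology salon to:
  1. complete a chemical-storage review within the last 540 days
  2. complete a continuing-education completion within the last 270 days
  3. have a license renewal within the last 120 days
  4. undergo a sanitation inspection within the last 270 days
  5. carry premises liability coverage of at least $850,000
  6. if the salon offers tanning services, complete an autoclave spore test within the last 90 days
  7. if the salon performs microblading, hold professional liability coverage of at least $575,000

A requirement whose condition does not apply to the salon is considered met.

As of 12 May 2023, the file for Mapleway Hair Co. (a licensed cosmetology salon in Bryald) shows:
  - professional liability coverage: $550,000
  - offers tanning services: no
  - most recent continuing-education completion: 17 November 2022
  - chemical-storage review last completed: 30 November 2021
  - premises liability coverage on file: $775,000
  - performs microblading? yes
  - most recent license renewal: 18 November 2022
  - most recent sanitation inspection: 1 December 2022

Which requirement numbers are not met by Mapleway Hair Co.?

1. chemical-storage review 528 days ago vs limit 540 → met
2. continuing-education completion 176 days ago vs limit 270 → met
3. license renewal 175 days ago vs limit 120 → not met
4. sanitation inspection 162 days ago vs limit 270 → met
5. premises liability coverage $775,000 < $850,000 → not met
6. condition 'offers tanning services' does not hold → requirement n/a → met
7. condition 'performs microblading' holds; professional liability coverage $550,000 < $575,000 → not met
Not met: 3, 5, 7

3, 5, 7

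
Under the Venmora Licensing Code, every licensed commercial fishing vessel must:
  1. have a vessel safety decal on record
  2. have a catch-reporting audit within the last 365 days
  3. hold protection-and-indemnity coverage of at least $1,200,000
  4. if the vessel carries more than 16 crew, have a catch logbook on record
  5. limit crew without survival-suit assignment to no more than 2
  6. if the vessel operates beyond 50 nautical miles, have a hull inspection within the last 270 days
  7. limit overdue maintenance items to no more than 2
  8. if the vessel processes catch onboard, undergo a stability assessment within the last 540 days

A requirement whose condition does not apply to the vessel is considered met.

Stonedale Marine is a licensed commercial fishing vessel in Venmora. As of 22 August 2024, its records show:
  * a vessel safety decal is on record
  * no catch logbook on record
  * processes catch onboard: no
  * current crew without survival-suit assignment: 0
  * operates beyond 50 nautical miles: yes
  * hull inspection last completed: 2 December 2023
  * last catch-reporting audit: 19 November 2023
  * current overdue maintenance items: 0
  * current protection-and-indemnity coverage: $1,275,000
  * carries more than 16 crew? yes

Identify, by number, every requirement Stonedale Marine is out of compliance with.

1. vessel safety decal present → met
2. catch-reporting audit 277 days ago vs limit 365 → met
3. protection-and-indemnity coverage $1,275,000 ≥ $1,200,000 → met
4. condition 'carries more than 16 crew' holds; catch logbook absent → not met
5. crew without survival-suit assignment 0 ≤ 2 → met
6. condition 'operates beyond 50 nautical miles' holds; hull inspection 264 days ago vs limit 270 → met
7. overdue maintenance items 0 ≤ 2 → met
8. condition 'processes catch onboard' does not hold → requirement n/a → met
Not met: 4

4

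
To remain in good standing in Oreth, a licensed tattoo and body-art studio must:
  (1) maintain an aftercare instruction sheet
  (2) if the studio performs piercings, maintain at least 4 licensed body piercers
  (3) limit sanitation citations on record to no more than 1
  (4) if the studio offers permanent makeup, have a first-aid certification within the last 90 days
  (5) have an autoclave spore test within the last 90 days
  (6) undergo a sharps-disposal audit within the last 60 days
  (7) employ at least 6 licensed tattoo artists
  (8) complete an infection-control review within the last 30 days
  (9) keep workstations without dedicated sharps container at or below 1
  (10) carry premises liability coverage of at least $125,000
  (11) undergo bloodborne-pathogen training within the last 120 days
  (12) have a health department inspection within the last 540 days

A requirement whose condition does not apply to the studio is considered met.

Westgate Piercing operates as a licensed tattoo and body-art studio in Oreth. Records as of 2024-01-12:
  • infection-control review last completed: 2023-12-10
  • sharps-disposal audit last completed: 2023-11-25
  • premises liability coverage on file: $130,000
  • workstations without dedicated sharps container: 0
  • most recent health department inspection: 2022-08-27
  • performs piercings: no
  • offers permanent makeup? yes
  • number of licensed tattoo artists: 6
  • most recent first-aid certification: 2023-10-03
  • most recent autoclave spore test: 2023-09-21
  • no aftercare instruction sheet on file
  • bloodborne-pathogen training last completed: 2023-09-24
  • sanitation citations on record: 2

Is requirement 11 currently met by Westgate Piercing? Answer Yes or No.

Yes

11. bloodborne-pathogen training 110 days ago vs limit 120 → met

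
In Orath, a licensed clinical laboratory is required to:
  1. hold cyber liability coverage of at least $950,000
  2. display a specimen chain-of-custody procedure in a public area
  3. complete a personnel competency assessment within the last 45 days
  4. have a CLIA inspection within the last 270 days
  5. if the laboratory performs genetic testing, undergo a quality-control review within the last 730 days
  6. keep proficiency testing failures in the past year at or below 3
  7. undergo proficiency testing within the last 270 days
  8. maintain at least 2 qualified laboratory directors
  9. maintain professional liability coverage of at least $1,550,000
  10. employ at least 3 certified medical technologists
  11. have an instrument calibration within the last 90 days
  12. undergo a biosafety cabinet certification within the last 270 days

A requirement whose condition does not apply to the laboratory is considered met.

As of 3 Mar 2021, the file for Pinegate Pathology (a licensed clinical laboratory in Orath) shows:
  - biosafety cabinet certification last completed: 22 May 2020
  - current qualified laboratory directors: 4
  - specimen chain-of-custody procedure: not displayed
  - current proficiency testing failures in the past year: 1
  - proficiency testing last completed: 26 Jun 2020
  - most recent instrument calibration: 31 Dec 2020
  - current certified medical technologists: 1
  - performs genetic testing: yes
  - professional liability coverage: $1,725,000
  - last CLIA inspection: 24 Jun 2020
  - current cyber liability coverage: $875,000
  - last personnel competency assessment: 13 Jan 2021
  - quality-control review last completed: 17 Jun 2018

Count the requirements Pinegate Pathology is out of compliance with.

6

1. cyber liability coverage $875,000 < $950,000 → not met
2. specimen chain-of-custody procedure absent → not met
3. personnel competency assessment 49 days ago vs limit 45 → not met
4. CLIA inspection 252 days ago vs limit 270 → met
5. condition 'performs genetic testing' holds; quality-control review 990 days ago vs limit 730 → not met
6. proficiency testing failures in the past year 1 ≤ 3 → met
7. proficiency testing 250 days ago vs limit 270 → met
8. qualified laboratory directors 4 ≥ 2 → met
9. professional liability coverage $1,725,000 ≥ $1,550,000 → met
10. certified medical technologists 1 < 3 → not met
11. instrument calibration 62 days ago vs limit 90 → met
12. biosafety cabinet certification 285 days ago vs limit 270 → not met
Not met: 6 of 12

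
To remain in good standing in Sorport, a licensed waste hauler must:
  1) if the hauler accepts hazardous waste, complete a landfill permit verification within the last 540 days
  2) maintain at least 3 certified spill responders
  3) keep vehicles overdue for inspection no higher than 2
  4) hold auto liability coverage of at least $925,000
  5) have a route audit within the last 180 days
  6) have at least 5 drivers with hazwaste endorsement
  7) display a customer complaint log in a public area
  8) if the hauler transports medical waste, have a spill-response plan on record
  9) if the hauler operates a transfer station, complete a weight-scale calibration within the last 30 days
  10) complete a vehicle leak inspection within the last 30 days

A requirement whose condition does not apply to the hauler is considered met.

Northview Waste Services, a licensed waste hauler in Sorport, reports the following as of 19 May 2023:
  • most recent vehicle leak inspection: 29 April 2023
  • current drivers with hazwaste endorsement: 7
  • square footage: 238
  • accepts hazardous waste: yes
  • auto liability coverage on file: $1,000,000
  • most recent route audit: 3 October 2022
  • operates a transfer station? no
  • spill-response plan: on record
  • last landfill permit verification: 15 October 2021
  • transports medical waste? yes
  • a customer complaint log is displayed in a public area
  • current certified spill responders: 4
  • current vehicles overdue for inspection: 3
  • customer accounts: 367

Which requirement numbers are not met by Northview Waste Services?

1. condition 'accepts hazardous waste' holds; landfill permit verification 581 days ago vs limit 540 → not met
2. certified spill responders 4 ≥ 3 → met
3. vehicles overdue for inspection 3 > 2 → not met
4. auto liability coverage $1,000,000 ≥ $925,000 → met
5. route audit 228 days ago vs limit 180 → not met
6. drivers with hazwaste endorsement 7 ≥ 5 → met
7. customer complaint log present → met
8. condition 'transports medical waste' holds; spill-response plan present → met
9. condition 'operates a transfer station' does not hold → requirement n/a → met
10. vehicle leak inspection 20 days ago vs limit 30 → met
Not met: 1, 3, 5

1, 3, 5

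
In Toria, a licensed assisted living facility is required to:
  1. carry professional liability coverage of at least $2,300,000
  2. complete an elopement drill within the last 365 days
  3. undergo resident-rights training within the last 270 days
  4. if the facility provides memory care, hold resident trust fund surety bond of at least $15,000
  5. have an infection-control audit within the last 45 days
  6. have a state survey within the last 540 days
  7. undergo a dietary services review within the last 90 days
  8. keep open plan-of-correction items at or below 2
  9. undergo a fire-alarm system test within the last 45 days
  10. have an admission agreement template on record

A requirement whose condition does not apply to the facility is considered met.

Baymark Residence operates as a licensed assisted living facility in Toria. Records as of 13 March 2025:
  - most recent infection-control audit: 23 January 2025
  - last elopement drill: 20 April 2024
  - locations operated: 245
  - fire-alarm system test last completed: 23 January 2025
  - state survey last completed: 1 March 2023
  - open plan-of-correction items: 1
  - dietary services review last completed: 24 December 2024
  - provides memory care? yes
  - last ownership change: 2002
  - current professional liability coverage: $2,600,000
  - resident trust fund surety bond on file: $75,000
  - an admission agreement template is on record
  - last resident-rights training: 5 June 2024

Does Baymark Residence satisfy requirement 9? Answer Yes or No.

9. fire-alarm system test 49 days ago vs limit 45 → not met

No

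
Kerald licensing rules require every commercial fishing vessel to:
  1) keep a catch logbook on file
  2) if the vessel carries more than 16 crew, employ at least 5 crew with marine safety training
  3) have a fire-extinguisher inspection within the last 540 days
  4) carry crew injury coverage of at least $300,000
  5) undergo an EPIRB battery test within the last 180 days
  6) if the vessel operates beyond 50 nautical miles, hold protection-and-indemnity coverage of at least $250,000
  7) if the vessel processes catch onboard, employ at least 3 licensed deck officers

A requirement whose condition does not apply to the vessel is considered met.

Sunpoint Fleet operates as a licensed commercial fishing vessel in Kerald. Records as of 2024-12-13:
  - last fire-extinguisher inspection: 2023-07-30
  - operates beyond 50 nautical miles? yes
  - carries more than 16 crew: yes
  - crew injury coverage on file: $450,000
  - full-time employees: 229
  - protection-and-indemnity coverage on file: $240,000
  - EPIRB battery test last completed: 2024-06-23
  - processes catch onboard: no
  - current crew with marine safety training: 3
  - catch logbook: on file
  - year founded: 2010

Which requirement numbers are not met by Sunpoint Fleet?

1. catch logbook present → met
2. condition 'carries more than 16 crew' holds; crew with marine safety training 3 < 5 → not met
3. fire-extinguisher inspection 502 days ago vs limit 540 → met
4. crew injury coverage $450,000 ≥ $300,000 → met
5. EPIRB battery test 173 days ago vs limit 180 → met
6. condition 'operates beyond 50 nautical miles' holds; protection-and-indemnity coverage $240,000 < $250,000 → not met
7. condition 'processes catch onboard' does not hold → requirement n/a → met
Not met: 2, 6

2, 6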